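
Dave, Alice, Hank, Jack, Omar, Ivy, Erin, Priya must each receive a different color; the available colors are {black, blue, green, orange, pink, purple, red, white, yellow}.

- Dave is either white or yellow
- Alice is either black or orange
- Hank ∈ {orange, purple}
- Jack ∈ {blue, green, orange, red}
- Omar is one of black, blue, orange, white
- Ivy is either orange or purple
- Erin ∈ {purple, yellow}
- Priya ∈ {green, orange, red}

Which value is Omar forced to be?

Hank and Ivy share exactly the 2 values {orange, purple}; by pigeonhole those values go to them, so strike orange, purple from Alice, Jack, Omar, Erin, Priya.
Alice has just one choice, so Alice = black. Remove black from Omar.
Erin's domain is down to {yellow}, so Erin = yellow. Remove yellow from Dave.
Dave must be white (only option left). So Omar can't be white.
So Omar = blue.

blue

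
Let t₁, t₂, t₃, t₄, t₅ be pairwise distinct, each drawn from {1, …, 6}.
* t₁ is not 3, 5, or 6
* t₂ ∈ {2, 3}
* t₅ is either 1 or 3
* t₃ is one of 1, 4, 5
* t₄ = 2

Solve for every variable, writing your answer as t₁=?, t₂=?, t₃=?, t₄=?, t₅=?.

t₁=4, t₂=3, t₃=5, t₄=2, t₅=1

t₄ has just one choice, so t₄ = 2. Eliminate 2 elsewhere: t₁, t₂.
That leaves t₂ = 3. Strike 3 from t₅.
t₅ must be 1 (only option left). So t₁, t₃ can't be 1.
That leaves t₁ = 4. So t₃ can't be 4.
t₃'s domain is down to {5}, so t₃ = 5.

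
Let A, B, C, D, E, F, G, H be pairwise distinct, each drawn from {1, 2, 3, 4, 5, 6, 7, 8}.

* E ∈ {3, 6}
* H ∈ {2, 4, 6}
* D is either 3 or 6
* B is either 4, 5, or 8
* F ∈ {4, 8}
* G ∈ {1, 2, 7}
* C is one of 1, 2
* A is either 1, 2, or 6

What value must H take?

The 8 variables draw from only 8 values {1, 2, 3, 4, 5, 6, 7, 8}, so each is used; only B can be 5, hence B = 5.
Among the 7 still-open variables, 7 fits only G (and all 7 values in {1, 2, 3, 4, 6, 7, 8} must be used), so G = 7.
The 6 still-open variables together cover exactly {1, 2, 3, 4, 6, 8} — 6 values for 6 variables — and 8 appears only in F's list, so F = 8.
Among the 5 still-open variables, 4 fits only H (and all 5 values in {1, 2, 3, 4, 6} must be used), so H = 4.

4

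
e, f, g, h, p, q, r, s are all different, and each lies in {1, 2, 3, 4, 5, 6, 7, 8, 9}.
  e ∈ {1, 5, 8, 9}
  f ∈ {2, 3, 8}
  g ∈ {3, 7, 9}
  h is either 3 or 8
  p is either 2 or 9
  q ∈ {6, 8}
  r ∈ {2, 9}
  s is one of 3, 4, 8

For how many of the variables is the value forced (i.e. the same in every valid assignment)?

p and r share exactly the 2 values {2, 9}; by pigeonhole those values go to them, so strike 2, 9 from e, f, g.
The 2 variables f and h are confined to {3, 8}, which locks those values in; drop them from e, g, q, s.
g must be 7 (only option left).
That leaves q = 6.
s must be 4 (only option left).
Determined: g=7, q=6, s=4. The other variables each still have more than one consistent value. That makes 3.

3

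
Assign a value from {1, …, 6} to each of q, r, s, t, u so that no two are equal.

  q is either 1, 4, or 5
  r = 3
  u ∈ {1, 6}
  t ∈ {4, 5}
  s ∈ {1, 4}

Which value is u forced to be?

6

r's domain is down to {3}, so r = 3.
The 4 still-open variables draw from only 4 values {1, 4, 5, 6}, so each is used; only u can be 6, hence u = 6.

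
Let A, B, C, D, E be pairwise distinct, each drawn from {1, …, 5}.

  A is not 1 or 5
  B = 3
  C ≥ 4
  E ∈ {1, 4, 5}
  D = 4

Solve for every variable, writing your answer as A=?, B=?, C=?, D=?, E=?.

A=2, B=3, C=5, D=4, E=1

B's domain is down to {3}, so B = 3. So A can't be 3.
D has just one choice, so D = 4. Strike 4 from A, C, E.
That leaves A = 2.
C's domain is down to {5}, so C = 5. Strike 5 from E.
That leaves E = 1.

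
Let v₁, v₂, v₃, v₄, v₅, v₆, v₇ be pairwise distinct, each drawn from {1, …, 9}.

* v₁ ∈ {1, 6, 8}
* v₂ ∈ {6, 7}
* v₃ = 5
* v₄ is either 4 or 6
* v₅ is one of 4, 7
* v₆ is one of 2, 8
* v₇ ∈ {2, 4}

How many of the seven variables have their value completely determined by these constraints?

4

v₃ must be 5 (only option left).
Among the 6 still-open variables, 1 fits only v₁ (and all 6 values in {1, 2, 4, 6, 7, 8} must be used), so v₁ = 1.
The 5 still-open variables draw from only 5 values {2, 4, 6, 7, 8}, so each is used; only v₆ can be 8, hence v₆ = 8.
The 4 still-open variables together cover exactly {2, 4, 6, 7} — 4 values for 4 variables — and 2 appears only in v₇'s list, so v₇ = 2.
Determined: v₁=1, v₃=5, v₆=8, v₇=2. The other variables each still have more than one consistent value. That makes 4.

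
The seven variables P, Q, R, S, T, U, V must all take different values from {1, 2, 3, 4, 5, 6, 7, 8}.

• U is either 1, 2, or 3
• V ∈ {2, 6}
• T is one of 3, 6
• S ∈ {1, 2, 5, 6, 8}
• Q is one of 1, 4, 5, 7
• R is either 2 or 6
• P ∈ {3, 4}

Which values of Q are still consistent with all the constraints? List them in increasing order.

5, 7

R and V between them cover only {2, 6} — a naked pair. Remove those values from S, T, U.
T must be 3 (only option left). Remove 3 from P, U.
U must be 1 (only option left). So Q, S can't be 1.
P's domain is down to {4}, so P = 4. Strike 4 from Q.
No further eliminations apply; Q can still be any of 5, 7.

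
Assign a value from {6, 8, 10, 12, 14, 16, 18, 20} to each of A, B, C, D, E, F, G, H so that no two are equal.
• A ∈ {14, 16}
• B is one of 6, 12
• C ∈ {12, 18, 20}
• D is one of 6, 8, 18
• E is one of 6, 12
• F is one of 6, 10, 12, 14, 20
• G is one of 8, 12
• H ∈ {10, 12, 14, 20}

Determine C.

20

Among the 8 variables, 16 fits only A (and all 8 values in {6, 8, 10, 12, 14, 16, 18, 20} must be used), so A = 16.
B and E share exactly the 2 values {6, 12}; by pigeonhole those values go to them, so strike 6, 12 from C, D, F, G, H.
G must be 8 (only option left). Strike 8 from D.
That leaves D = 18. Remove 18 from C.
So C = 20.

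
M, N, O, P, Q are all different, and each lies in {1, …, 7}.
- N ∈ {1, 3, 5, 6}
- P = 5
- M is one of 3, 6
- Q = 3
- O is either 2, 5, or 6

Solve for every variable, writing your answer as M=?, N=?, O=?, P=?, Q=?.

M=6, N=1, O=2, P=5, Q=3

P must be 5 (only option left). Eliminate 5 elsewhere: N, O.
That leaves Q = 3. Strike 3 from M, N.
M must be 6 (only option left). Eliminate 6 elsewhere: N, O.
N has just one choice, so N = 1.
That leaves O = 2.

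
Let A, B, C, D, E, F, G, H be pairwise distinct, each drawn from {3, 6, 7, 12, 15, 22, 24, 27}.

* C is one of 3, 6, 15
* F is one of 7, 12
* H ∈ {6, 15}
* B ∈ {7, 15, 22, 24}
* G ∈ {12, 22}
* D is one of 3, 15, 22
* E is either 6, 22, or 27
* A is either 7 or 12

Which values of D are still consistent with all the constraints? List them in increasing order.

3, 15

The 8 variables together cover exactly {3, 6, 7, 12, 15, 22, 24, 27} — 8 values for 8 variables — and 24 appears only in B's list, so B = 24.
Among the 7 still-open variables, 27 fits only E (and all 7 values in {3, 6, 7, 12, 15, 22, 27} must be used), so E = 27.
A and F between them cover only {7, 12} — a naked pair. Remove those values from G.
G must be 22 (only option left). So D can't be 22.
No further eliminations apply; D can still be any of 3, 15.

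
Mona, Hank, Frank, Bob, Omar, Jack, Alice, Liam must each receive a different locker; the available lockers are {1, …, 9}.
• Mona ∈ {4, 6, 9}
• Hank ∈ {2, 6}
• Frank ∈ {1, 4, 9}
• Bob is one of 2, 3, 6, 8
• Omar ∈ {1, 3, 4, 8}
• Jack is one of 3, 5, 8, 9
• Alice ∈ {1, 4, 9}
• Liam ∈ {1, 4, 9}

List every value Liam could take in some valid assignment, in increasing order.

Among the 8 variables, 5 fits only Jack (and all 8 values in {1, 2, 3, 4, 5, 6, 8, 9} must be used), so Jack = 5.
Frank, Alice, Liam share exactly the 3 values {1, 4, 9}; by pigeonhole those values go to them, so strike 1, 4, 9 from Mona, Omar.
Mona must be 6 (only option left). Eliminate 6 elsewhere: Hank, Bob.
That leaves Hank = 2. So Bob can't be 2.
No further eliminations apply; Liam can still be any of 1, 4, 9.

1, 4, 9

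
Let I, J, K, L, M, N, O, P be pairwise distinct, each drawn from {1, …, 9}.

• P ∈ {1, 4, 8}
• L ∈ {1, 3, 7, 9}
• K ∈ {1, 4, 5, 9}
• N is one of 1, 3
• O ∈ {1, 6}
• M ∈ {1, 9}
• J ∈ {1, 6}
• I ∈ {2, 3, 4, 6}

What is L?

7

The 2 variables J and O are confined to {1, 6}, which locks those values in; drop them from I, K, L, M, N, P.
M has just one choice, so M = 9. Strike 9 from K, L.
N must be 3 (only option left). So I, L can't be 3.
So L = 7.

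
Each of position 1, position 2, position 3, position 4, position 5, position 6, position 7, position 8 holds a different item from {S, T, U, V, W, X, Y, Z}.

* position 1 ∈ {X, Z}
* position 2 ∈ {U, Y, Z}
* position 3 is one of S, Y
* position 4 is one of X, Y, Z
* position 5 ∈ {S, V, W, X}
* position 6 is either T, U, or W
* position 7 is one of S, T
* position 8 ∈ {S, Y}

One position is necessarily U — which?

The 8 variables draw from only 8 values {S, T, U, V, W, X, Y, Z}, so each is used; only position 5 can be V, hence position 5 = V.
The 7 still-open variables together cover exactly {S, T, U, W, X, Y, Z} — 7 values for 7 variables — and W appears only in position 6's list, so position 6 = W.
The 6 still-open variables draw from only 6 values {S, T, U, X, Y, Z}, so each is used; only position 7 can be T, hence position 7 = T.
The 5 still-open variables together cover exactly {S, U, X, Y, Z} — 5 values for 5 variables — and U appears only in position 2's list, so position 2 = U.

position 2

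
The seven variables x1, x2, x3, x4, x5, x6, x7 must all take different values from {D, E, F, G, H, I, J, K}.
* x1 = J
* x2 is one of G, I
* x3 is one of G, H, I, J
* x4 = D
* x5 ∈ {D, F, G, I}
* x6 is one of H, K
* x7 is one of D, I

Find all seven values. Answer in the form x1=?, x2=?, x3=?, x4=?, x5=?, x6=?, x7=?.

x1=J, x2=G, x3=H, x4=D, x5=F, x6=K, x7=I

x1 must be J (only option left). Strike J from x3.
x4 has just one choice, so x4 = D. So x5, x7 can't be D.
x7 must be I (only option left). Eliminate I elsewhere: x2, x3, x5.
x2 must be G (only option left). Eliminate G elsewhere: x3, x5.
x3 has just one choice, so x3 = H. Strike H from x6.
x5's domain is down to {F}, so x5 = F.
That leaves x6 = K.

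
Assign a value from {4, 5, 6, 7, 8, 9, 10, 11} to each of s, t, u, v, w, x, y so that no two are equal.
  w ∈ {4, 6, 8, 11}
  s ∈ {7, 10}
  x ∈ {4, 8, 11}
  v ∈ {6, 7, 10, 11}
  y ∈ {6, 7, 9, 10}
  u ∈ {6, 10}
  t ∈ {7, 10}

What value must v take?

The 7 variables draw from only 7 values {4, 6, 7, 8, 9, 10, 11}, so each is used; only y can be 9, hence y = 9.
The 2 variables s and t are confined to {7, 10}, which locks those values in; drop them from u, v.
u's domain is down to {6}, so u = 6. Remove 6 from v, w.
So v = 11.

11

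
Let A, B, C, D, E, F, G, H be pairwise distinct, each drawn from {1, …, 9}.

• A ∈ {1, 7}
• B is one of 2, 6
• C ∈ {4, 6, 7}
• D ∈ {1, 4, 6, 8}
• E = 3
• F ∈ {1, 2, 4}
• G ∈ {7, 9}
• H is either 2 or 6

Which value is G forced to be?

E has just one choice, so E = 3.
Among the 7 still-open variables, 8 fits only D (and all 7 values in {1, 2, 4, 6, 7, 8, 9} must be used), so D = 8.
The 6 still-open variables together cover exactly {1, 2, 4, 6, 7, 9} — 6 values for 6 variables — and 9 appears only in G's list, so G = 9.

9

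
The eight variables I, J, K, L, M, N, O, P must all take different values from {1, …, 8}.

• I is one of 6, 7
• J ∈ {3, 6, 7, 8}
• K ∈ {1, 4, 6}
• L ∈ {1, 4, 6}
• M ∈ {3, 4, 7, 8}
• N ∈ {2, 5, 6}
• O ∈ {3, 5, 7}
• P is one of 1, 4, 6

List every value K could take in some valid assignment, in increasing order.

The 8 variables draw from only 8 values {1, 2, 3, 4, 5, 6, 7, 8}, so each is used; only N can be 2, hence N = 2.
The 7 still-open variables together cover exactly {1, 3, 4, 5, 6, 7, 8} — 7 values for 7 variables — and 5 appears only in O's list, so O = 5.
K, L, P share exactly the 3 values {1, 4, 6}; by pigeonhole those values go to them, so strike 1, 4, 6 from I, J, M.
I's domain is down to {7}, so I = 7. Eliminate 7 elsewhere: J, M.
No further eliminations apply; K can still be any of 1, 4, 6.

1, 4, 6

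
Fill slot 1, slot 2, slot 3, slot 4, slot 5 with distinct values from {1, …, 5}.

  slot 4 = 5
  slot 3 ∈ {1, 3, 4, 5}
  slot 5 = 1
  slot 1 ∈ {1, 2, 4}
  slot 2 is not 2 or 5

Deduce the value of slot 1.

slot 4's domain is down to {5}, so slot 4 = 5. So slot 3 can't be 5.
slot 5 must be 1 (only option left). Remove 1 from slot 1, slot 2, slot 3.
The 3 still-open variables together cover exactly {2, 3, 4} — 3 values for 3 variables — and 2 appears only in slot 1's list, so slot 1 = 2.

2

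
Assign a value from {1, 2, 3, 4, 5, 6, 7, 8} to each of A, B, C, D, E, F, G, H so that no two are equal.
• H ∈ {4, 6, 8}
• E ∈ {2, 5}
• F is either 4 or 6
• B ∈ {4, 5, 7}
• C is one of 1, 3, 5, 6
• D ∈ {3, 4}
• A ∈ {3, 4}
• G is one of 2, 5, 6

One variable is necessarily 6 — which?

F

Among the 8 variables, 1 fits only C (and all 8 values in {1, 2, 3, 4, 5, 6, 7, 8} must be used), so C = 1.
Among the 7 still-open variables, 7 fits only B (and all 7 values in {2, 3, 4, 5, 6, 7, 8} must be used), so B = 7.
The 6 still-open variables draw from only 6 values {2, 3, 4, 5, 6, 8}, so each is used; only H can be 8, hence H = 8.
A and D between them cover only {3, 4} — a naked pair. Remove those values from F.
So 6 goes to F.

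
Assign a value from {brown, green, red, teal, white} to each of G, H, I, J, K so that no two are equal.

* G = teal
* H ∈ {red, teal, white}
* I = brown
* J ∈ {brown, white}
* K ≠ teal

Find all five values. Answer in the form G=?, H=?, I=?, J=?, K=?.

G=teal, H=red, I=brown, J=white, K=green

G must be teal (only option left). So H can't be teal.
I must be brown (only option left). Strike brown from J, K.
That leaves J = white. So H, K can't be white.
That leaves H = red. Strike red from K.
K has just one choice, so K = green.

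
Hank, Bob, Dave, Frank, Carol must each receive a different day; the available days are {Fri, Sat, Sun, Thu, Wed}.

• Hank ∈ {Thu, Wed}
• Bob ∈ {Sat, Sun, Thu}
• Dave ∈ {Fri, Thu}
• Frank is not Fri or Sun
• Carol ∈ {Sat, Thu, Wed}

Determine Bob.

Among the 5 variables, Fri fits only Dave (and all 5 values in {Fri, Sat, Sun, Thu, Wed} must be used), so Dave = Fri.
Among the 4 still-open variables, Sun fits only Bob (and all 4 values in {Sat, Sun, Thu, Wed} must be used), so Bob = Sun.

Sun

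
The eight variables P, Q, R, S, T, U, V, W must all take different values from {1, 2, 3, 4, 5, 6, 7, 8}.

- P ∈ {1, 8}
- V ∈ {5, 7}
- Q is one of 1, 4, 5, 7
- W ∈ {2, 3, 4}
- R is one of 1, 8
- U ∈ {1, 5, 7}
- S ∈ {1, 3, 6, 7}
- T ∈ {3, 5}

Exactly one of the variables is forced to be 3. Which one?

T

Among the 8 variables, 2 fits only W (and all 8 values in {1, 2, 3, 4, 5, 6, 7, 8} must be used), so W = 2.
The 7 still-open variables draw from only 7 values {1, 3, 4, 5, 6, 7, 8}, so each is used; only Q can be 4, hence Q = 4.
The 6 still-open variables together cover exactly {1, 3, 5, 6, 7, 8} — 6 values for 6 variables — and 6 appears only in S's list, so S = 6.
The 5 still-open variables together cover exactly {1, 3, 5, 7, 8} — 5 values for 5 variables — and 3 appears only in T's list, so T = 3.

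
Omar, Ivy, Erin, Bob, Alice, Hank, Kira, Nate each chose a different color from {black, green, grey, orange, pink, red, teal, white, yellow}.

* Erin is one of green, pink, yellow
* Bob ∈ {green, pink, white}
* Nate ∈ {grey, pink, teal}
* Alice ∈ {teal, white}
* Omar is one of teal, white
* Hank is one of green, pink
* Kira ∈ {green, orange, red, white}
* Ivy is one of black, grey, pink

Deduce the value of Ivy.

black

The 2 variables Omar and Alice are confined to {teal, white}, which locks those values in; drop them from Bob, Kira, Nate.
Bob and Hank share exactly the 2 values {green, pink}; by pigeonhole those values go to them, so strike green, pink from Ivy, Erin, Kira, Nate.
Erin has just one choice, so Erin = yellow.
Nate has just one choice, so Nate = grey. Strike grey from Ivy.
So Ivy = black.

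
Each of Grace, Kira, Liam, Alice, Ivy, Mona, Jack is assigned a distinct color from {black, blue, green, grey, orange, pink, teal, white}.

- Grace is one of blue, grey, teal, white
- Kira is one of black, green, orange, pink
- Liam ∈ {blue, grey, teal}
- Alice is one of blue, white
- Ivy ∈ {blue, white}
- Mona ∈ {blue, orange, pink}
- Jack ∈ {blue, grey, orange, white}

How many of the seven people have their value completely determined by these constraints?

The 2 variables Alice and Ivy are confined to {blue, white}, which locks those values in; drop them from Grace, Liam, Mona, Jack.
Grace and Liam share exactly the 2 values {grey, teal}; by pigeonhole those values go to them, so strike grey, teal from Jack.
That leaves Jack = orange. Remove orange from Kira, Mona.
Mona's domain is down to {pink}, so Mona = pink. Strike pink from Kira.
Determined: Mona=pink, Jack=orange. The other people each still have more than one consistent value. That makes 2.

2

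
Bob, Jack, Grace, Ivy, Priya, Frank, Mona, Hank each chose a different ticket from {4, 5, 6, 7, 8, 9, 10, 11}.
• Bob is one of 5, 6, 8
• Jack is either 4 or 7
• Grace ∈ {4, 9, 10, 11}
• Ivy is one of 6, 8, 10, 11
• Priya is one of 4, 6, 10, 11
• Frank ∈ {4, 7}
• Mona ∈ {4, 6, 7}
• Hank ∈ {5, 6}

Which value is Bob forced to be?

The 8 variables draw from only 8 values {4, 5, 6, 7, 8, 9, 10, 11}, so each is used; only Grace can be 9, hence Grace = 9.
The 2 variables Jack and Frank are confined to {4, 7}, which locks those values in; drop them from Priya, Mona.
That leaves Mona = 6. So Bob, Ivy, Priya, Hank can't be 6.
That leaves Hank = 5. So Bob can't be 5.
So Bob = 8.

8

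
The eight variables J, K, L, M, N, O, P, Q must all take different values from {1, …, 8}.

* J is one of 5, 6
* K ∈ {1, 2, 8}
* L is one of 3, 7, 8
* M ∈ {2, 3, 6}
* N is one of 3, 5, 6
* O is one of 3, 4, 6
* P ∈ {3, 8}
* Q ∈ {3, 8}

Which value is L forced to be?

Among the 8 variables, 1 fits only K (and all 8 values in {1, 2, 3, 4, 5, 6, 7, 8} must be used), so K = 1.
The 7 still-open variables together cover exactly {2, 3, 4, 5, 6, 7, 8} — 7 values for 7 variables — and 2 appears only in M's list, so M = 2.
The 6 still-open variables together cover exactly {3, 4, 5, 6, 7, 8} — 6 values for 6 variables — and 4 appears only in O's list, so O = 4.
The 5 still-open variables draw from only 5 values {3, 5, 6, 7, 8}, so each is used; only L can be 7, hence L = 7.

7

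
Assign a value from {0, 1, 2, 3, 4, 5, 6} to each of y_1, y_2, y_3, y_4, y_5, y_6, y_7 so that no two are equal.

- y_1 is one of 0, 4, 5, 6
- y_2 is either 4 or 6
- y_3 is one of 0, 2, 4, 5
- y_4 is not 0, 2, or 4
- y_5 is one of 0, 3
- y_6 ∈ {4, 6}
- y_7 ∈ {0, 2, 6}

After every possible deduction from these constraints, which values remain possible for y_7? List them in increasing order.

0, 2

Among the 7 variables, 1 fits only y_4 (and all 7 values in {0, 1, 2, 3, 4, 5, 6} must be used), so y_4 = 1.
The 6 still-open variables draw from only 6 values {0, 2, 3, 4, 5, 6}, so each is used; only y_5 can be 3, hence y_5 = 3.
y_2 and y_6 share exactly the 2 values {4, 6}; by pigeonhole those values go to them, so strike 4, 6 from y_1, y_3, y_7.
No further eliminations apply; y_7 can still be any of 0, 2.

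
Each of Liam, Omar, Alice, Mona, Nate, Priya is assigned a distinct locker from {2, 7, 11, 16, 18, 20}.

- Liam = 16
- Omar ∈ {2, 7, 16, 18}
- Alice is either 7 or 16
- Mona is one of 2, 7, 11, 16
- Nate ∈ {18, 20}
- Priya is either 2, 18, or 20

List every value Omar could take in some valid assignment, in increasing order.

2, 18

Liam's domain is down to {16}, so Liam = 16. So Omar, Alice, Mona can't be 16.
Alice's domain is down to {7}, so Alice = 7. Remove 7 from Omar, Mona.
The 4 still-open variables together cover exactly {2, 11, 18, 20} — 4 values for 4 variables — and 11 appears only in Mona's list, so Mona = 11.
No further eliminations apply; Omar can still be any of 2, 18.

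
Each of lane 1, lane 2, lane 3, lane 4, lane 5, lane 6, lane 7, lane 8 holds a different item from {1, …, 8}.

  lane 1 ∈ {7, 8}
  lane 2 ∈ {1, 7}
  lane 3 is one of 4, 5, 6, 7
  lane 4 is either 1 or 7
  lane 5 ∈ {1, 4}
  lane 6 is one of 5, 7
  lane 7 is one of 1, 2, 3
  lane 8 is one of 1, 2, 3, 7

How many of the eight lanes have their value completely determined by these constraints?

Among the 8 variables, 6 fits only lane 3 (and all 8 values in {1, 2, 3, 4, 5, 6, 7, 8} must be used), so lane 3 = 6.
The 7 still-open variables draw from only 7 values {1, 2, 3, 4, 5, 7, 8}, so each is used; only lane 5 can be 4, hence lane 5 = 4.
The 6 still-open variables draw from only 6 values {1, 2, 3, 5, 7, 8}, so each is used; only lane 6 can be 5, hence lane 6 = 5.
Among the 5 still-open variables, 8 fits only lane 1 (and all 5 values in {1, 2, 3, 7, 8} must be used), so lane 1 = 8.
lane 2 and lane 4 share exactly the 2 values {1, 7}; by pigeonhole those values go to them, so strike 1, 7 from lane 7, lane 8.
Determined: lane 1=8, lane 3=6, lane 5=4, lane 6=5. The other lanes each still have more than one consistent value. That makes 4.

4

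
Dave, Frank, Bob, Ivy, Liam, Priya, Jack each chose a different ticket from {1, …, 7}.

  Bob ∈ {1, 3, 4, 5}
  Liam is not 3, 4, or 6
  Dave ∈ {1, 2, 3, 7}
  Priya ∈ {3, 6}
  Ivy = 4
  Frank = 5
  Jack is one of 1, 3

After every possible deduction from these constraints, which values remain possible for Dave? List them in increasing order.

2, 7

Frank has just one choice, so Frank = 5. Eliminate 5 elsewhere: Bob, Liam.
That leaves Ivy = 4. Eliminate 4 elsewhere: Bob.
The 5 still-open variables draw from only 5 values {1, 2, 3, 6, 7}, so each is used; only Priya can be 6, hence Priya = 6.
Bob and Jack share exactly the 2 values {1, 3}; by pigeonhole those values go to them, so strike 1, 3 from Dave, Liam.
No further eliminations apply; Dave can still be any of 2, 7.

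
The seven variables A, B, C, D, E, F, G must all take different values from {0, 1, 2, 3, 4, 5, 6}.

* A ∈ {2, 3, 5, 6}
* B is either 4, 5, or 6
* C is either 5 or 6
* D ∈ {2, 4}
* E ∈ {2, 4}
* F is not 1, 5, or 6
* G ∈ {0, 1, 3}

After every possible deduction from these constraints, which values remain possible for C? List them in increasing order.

5, 6

The 7 variables together cover exactly {0, 1, 2, 3, 4, 5, 6} — 7 values for 7 variables — and 1 appears only in G's list, so G = 1.
The 6 still-open variables draw from only 6 values {0, 2, 3, 4, 5, 6}, so each is used; only F can be 0, hence F = 0.
The 5 still-open variables together cover exactly {2, 3, 4, 5, 6} — 5 values for 5 variables — and 3 appears only in A's list, so A = 3.
D and E between them cover only {2, 4} — a naked pair. Remove those values from B.
No further eliminations apply; C can still be any of 5, 6.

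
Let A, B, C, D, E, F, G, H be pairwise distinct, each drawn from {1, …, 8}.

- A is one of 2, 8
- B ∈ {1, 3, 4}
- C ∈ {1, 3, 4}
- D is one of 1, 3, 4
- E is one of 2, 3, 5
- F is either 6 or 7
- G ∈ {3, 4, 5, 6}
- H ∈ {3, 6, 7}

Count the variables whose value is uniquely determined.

The 8 variables together cover exactly {1, 2, 3, 4, 5, 6, 7, 8} — 8 values for 8 variables — and 8 appears only in A's list, so A = 8.
Among the 7 still-open variables, 2 fits only E (and all 7 values in {1, 2, 3, 4, 5, 6, 7} must be used), so E = 2.
The 6 still-open variables together cover exactly {1, 3, 4, 5, 6, 7} — 6 values for 6 variables — and 5 appears only in G's list, so G = 5.
B, C, D between them cover only {1, 3, 4} — a naked triple. Remove those values from H.
Determined: A=8, E=2, G=5. The other variables each still have more than one consistent value. That makes 3.

3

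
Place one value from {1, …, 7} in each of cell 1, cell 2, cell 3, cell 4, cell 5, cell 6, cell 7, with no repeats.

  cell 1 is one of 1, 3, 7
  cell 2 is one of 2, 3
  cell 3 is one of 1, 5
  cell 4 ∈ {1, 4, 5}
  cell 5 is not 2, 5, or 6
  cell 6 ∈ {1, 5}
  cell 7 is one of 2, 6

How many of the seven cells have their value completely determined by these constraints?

The 7 variables draw from only 7 values {1, 2, 3, 4, 5, 6, 7}, so each is used; only cell 7 can be 6, hence cell 7 = 6.
The 6 still-open variables draw from only 6 values {1, 2, 3, 4, 5, 7}, so each is used; only cell 2 can be 2, hence cell 2 = 2.
cell 3 and cell 6 between them cover only {1, 5} — a naked pair. Remove those values from cell 1, cell 4, cell 5.
cell 4's domain is down to {4}, so cell 4 = 4. Remove 4 from cell 5.
Determined: cell 2=2, cell 4=4, cell 7=6. The other cells each still have more than one consistent value. That makes 3.

3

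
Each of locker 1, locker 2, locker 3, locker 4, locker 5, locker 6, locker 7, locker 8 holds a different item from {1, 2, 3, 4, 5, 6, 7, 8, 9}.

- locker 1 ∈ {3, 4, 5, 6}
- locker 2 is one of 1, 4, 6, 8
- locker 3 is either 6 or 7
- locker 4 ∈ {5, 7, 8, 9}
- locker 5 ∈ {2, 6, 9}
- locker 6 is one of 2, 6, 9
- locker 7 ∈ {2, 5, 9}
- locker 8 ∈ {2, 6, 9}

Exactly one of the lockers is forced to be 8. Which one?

locker 4

locker 5, locker 6, locker 8 share exactly the 3 values {2, 6, 9}; by pigeonhole those values go to them, so strike 2, 6, 9 from locker 1, locker 2, locker 3, locker 4, locker 7.
That leaves locker 3 = 7. Remove 7 from locker 4.
That leaves locker 7 = 5. So locker 1, locker 4 can't be 5.
So 8 goes to locker 4.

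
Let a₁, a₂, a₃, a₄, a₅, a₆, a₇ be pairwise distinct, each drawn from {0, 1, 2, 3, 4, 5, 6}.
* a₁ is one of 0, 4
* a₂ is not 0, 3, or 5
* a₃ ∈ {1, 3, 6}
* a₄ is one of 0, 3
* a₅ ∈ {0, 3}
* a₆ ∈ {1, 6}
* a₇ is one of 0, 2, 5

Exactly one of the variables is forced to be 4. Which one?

Among the 7 variables, 5 fits only a₇ (and all 7 values in {0, 1, 2, 3, 4, 5, 6} must be used), so a₇ = 5.
The 6 still-open variables together cover exactly {0, 1, 2, 3, 4, 6} — 6 values for 6 variables — and 2 appears only in a₂'s list, so a₂ = 2.
The 5 still-open variables draw from only 5 values {0, 1, 3, 4, 6}, so each is used; only a₁ can be 4, hence a₁ = 4.

a₁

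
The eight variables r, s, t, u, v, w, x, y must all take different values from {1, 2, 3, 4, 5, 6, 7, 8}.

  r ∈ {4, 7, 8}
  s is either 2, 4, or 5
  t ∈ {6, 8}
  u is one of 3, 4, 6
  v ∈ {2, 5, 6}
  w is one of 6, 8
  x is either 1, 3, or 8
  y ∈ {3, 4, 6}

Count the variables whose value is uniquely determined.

Among the 8 variables, 1 fits only x (and all 8 values in {1, 2, 3, 4, 5, 6, 7, 8} must be used), so x = 1.
Among the 7 still-open variables, 7 fits only r (and all 7 values in {2, 3, 4, 5, 6, 7, 8} must be used), so r = 7.
The 2 variables t and w are confined to {6, 8}, which locks those values in; drop them from u, v, y.
The 2 variables u and y are confined to {3, 4}, which locks those values in; drop them from s.
Determined: r=7, x=1. The other variables each still have more than one consistent value. That makes 2.

2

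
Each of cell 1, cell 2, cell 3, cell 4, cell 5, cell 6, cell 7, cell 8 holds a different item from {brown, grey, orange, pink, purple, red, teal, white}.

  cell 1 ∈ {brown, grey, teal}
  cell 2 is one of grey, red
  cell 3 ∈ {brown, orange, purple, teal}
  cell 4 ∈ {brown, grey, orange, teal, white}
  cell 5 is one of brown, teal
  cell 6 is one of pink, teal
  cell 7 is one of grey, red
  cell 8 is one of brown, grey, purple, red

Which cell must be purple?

The 8 variables draw from only 8 values {brown, grey, orange, pink, purple, red, teal, white}, so each is used; only cell 6 can be pink, hence cell 6 = pink.
The 7 still-open variables draw from only 7 values {brown, grey, orange, purple, red, teal, white}, so each is used; only cell 4 can be white, hence cell 4 = white.
The 6 still-open variables draw from only 6 values {brown, grey, orange, purple, red, teal}, so each is used; only cell 3 can be orange, hence cell 3 = orange.
The 5 still-open variables draw from only 5 values {brown, grey, purple, red, teal}, so each is used; only cell 8 can be purple, hence cell 8 = purple.

cell 8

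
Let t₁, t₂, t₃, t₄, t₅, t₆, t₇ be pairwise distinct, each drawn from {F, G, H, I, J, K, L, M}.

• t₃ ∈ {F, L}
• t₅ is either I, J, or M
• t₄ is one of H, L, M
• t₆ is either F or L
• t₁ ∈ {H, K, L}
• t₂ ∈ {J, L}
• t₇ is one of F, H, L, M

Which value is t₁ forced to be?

The 7 variables together cover exactly {F, H, I, J, K, L, M} — 7 values for 7 variables — and I appears only in t₅'s list, so t₅ = I.
The 6 still-open variables together cover exactly {F, H, J, K, L, M} — 6 values for 6 variables — and J appears only in t₂'s list, so t₂ = J.
The 5 still-open variables draw from only 5 values {F, H, K, L, M}, so each is used; only t₁ can be K, hence t₁ = K.

K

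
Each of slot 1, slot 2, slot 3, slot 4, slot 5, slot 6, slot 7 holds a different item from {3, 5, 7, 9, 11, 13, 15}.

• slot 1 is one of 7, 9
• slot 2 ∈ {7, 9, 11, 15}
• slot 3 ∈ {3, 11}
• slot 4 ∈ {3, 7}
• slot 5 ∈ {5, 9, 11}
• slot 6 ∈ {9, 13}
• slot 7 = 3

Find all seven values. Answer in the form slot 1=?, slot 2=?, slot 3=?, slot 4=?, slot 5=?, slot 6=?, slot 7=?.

slot 1=9, slot 2=15, slot 3=11, slot 4=7, slot 5=5, slot 6=13, slot 7=3

slot 7 must be 3 (only option left). Eliminate 3 elsewhere: slot 3, slot 4.
slot 3 must be 11 (only option left). So slot 2, slot 5 can't be 11.
slot 4's domain is down to {7}, so slot 4 = 7. Remove 7 from slot 1, slot 2.
That leaves slot 1 = 9. Remove 9 from slot 2, slot 5, slot 6.
slot 2 must be 15 (only option left).
slot 5's domain is down to {5}, so slot 5 = 5.
That leaves slot 6 = 13.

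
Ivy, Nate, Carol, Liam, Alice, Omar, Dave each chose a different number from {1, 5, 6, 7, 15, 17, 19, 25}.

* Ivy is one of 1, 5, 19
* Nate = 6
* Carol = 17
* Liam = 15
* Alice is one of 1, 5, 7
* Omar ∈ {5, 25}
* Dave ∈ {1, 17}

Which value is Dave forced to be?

Nate must be 6 (only option left).
Carol has just one choice, so Carol = 17. So Dave can't be 17.
So Dave = 1.

1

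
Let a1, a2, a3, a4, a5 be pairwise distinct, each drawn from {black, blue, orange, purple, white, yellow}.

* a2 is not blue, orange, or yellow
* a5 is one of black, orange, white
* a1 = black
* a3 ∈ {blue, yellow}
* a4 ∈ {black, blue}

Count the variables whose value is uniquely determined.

a1's domain is down to {black}, so a1 = black. Remove black from a2, a4, a5.
a4's domain is down to {blue}, so a4 = blue. So a3 can't be blue.
a3 must be yellow (only option left).
Determined: a1=black, a3=yellow, a4=blue. The other variables each still have more than one consistent value. That makes 3.

3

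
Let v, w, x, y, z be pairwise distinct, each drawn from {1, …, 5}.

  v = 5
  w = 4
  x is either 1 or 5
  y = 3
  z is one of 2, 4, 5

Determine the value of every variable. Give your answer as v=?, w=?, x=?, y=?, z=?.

v=5, w=4, x=1, y=3, z=2

v has just one choice, so v = 5. Strike 5 from x, z.
w must be 4 (only option left). So z can't be 4.
x must be 1 (only option left).
y has just one choice, so y = 3.
That leaves z = 2.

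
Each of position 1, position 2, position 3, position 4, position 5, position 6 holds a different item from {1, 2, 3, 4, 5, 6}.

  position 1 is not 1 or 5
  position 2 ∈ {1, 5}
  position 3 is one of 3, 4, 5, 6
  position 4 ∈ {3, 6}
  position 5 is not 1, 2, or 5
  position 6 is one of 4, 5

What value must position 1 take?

2

Among the 6 variables, 1 fits only position 2 (and all 6 values in {1, 2, 3, 4, 5, 6} must be used), so position 2 = 1.
Among the 5 still-open variables, 2 fits only position 1 (and all 5 values in {2, 3, 4, 5, 6} must be used), so position 1 = 2.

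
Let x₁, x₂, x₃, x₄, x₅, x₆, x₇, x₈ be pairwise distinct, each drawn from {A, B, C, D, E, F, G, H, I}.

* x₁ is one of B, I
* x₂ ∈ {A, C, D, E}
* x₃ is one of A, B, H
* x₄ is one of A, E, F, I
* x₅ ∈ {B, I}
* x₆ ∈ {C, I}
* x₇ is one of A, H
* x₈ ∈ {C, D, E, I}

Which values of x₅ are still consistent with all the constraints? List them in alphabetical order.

The 8 variables draw from only 8 values {A, B, C, D, E, F, H, I}, so each is used; only x₄ can be F, hence x₄ = F.
x₁ and x₅ share exactly the 2 values {B, I}; by pigeonhole those values go to them, so strike B, I from x₃, x₆, x₈.
That leaves x₆ = C. So x₂, x₈ can't be C.
x₃ and x₇ between them cover only {A, H} — a naked pair. Remove those values from x₂.
No further eliminations apply; x₅ can still be any of B, I.

B, I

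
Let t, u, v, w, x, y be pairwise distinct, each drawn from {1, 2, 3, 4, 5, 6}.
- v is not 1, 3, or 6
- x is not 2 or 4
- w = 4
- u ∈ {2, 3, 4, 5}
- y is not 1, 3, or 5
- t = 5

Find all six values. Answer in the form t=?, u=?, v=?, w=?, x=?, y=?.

t=5, u=3, v=2, w=4, x=1, y=6

t has just one choice, so t = 5. So u, v, x can't be 5.
w must be 4 (only option left). Remove 4 from u, v, y.
That leaves v = 2. Eliminate 2 elsewhere: u, y.
That leaves y = 6. Remove 6 from x.
u has just one choice, so u = 3. Remove 3 from x.
x's domain is down to {1}, so x = 1.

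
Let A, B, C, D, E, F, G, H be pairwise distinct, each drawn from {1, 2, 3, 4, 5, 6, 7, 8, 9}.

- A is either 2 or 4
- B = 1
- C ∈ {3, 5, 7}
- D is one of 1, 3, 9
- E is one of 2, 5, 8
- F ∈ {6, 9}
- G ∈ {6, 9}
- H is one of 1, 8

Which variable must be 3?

B has just one choice, so B = 1. So D, H can't be 1.
H's domain is down to {8}, so H = 8. Strike 8 from E.
F and G between them cover only {6, 9} — a naked pair. Remove those values from D.
So 3 goes to D.

D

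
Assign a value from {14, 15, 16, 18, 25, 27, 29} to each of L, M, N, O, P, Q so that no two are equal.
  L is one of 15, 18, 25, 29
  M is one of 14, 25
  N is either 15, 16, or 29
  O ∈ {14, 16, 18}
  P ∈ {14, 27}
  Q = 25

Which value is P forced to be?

27

Q's domain is down to {25}, so Q = 25. Strike 25 from L, M.
M's domain is down to {14}, so M = 14. So O, P can't be 14.
So P = 27.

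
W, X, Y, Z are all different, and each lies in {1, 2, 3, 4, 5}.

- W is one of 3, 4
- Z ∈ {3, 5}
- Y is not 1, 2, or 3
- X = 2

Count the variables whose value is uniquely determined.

X has just one choice, so X = 2.
Determined: X=2. The other variables each still have more than one consistent value. That makes 1.

1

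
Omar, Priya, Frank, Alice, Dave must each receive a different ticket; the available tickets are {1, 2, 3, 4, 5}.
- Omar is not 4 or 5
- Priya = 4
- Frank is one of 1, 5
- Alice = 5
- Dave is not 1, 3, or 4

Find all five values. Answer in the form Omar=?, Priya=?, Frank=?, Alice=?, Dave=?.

Omar=3, Priya=4, Frank=1, Alice=5, Dave=2

Priya's domain is down to {4}, so Priya = 4.
Alice must be 5 (only option left). Strike 5 from Frank, Dave.
That leaves Dave = 2. Remove 2 from Omar.
Frank's domain is down to {1}, so Frank = 1. Eliminate 1 elsewhere: Omar.
Omar has just one choice, so Omar = 3.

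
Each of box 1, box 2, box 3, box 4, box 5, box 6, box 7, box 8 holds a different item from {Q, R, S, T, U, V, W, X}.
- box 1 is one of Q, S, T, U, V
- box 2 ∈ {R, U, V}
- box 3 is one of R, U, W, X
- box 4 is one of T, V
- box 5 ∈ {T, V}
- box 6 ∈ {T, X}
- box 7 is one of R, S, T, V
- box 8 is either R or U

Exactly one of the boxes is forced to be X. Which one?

box 6

Among the 8 variables, Q fits only box 1 (and all 8 values in {Q, R, S, T, U, V, W, X} must be used), so box 1 = Q.
Among the 7 still-open variables, S fits only box 7 (and all 7 values in {R, S, T, U, V, W, X} must be used), so box 7 = S.
The 6 still-open variables together cover exactly {R, T, U, V, W, X} — 6 values for 6 variables — and W appears only in box 3's list, so box 3 = W.
The 5 still-open variables draw from only 5 values {R, T, U, V, X}, so each is used; only box 6 can be X, hence box 6 = X.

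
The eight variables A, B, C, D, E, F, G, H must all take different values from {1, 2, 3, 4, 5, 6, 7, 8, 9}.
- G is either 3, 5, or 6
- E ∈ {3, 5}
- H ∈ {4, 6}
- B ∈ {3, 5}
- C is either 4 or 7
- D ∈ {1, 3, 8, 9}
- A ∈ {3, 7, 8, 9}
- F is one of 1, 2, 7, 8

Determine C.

B and E share exactly the 2 values {3, 5}; by pigeonhole those values go to them, so strike 3, 5 from A, D, G.
G's domain is down to {6}, so G = 6. Eliminate 6 elsewhere: H.
That leaves H = 4. Eliminate 4 elsewhere: C.
So C = 7.

7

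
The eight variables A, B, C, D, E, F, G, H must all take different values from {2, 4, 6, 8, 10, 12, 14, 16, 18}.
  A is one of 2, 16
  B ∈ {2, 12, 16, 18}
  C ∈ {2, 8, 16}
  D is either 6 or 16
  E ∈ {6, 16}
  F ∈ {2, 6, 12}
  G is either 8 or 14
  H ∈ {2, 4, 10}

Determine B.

D and E between them cover only {6, 16} — a naked pair. Remove those values from A, B, C, F.
A must be 2 (only option left). Remove 2 from B, C, F, H.
That leaves C = 8. So G can't be 8.
That leaves F = 12. Eliminate 12 elsewhere: B.
So B = 18.

18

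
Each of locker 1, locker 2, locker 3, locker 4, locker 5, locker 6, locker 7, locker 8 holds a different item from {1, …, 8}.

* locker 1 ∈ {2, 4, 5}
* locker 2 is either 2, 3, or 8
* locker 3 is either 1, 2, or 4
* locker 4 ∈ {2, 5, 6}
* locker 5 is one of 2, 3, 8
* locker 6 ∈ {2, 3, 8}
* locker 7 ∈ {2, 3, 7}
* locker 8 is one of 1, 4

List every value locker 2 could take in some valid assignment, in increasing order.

2, 3, 8

The 8 variables draw from only 8 values {1, 2, 3, 4, 5, 6, 7, 8}, so each is used; only locker 4 can be 6, hence locker 4 = 6.
The 7 still-open variables draw from only 7 values {1, 2, 3, 4, 5, 7, 8}, so each is used; only locker 1 can be 5, hence locker 1 = 5.
The 6 still-open variables draw from only 6 values {1, 2, 3, 4, 7, 8}, so each is used; only locker 7 can be 7, hence locker 7 = 7.
locker 2, locker 5, locker 6 between them cover only {2, 3, 8} — a naked triple. Remove those values from locker 3.
No further eliminations apply; locker 2 can still be any of 2, 3, 8.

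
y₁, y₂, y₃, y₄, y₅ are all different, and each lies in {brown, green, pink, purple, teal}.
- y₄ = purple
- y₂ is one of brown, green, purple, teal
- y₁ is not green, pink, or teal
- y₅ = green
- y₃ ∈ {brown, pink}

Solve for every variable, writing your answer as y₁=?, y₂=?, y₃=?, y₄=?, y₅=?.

y₁=brown, y₂=teal, y₃=pink, y₄=purple, y₅=green

y₄ has just one choice, so y₄ = purple. Eliminate purple elsewhere: y₁, y₂.
That leaves y₅ = green. So y₂ can't be green.
That leaves y₁ = brown. Remove brown from y₂, y₃.
That leaves y₂ = teal.
y₃ has just one choice, so y₃ = pink.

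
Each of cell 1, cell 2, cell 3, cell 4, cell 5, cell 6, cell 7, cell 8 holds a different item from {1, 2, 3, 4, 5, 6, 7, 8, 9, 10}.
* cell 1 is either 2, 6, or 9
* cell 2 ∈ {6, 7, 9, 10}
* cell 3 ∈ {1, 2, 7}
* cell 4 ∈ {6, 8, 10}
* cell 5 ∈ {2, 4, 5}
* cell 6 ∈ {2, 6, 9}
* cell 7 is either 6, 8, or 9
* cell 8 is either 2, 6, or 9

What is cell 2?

7

cell 1, cell 6, cell 8 share exactly the 3 values {2, 6, 9}; by pigeonhole those values go to them, so strike 2, 6, 9 from cell 2, cell 3, cell 4, cell 5, cell 7.
That leaves cell 7 = 8. Strike 8 from cell 4.
cell 4 has just one choice, so cell 4 = 10. Strike 10 from cell 2.
So cell 2 = 7.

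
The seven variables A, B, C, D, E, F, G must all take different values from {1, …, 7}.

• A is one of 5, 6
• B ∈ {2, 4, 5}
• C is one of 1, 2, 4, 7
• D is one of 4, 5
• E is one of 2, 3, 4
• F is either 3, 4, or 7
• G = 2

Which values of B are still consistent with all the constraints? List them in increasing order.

4, 5

G has just one choice, so G = 2. Strike 2 from B, C, E.
The 6 still-open variables together cover exactly {1, 3, 4, 5, 6, 7} — 6 values for 6 variables — and 1 appears only in C's list, so C = 1.
Among the 5 still-open variables, 6 fits only A (and all 5 values in {3, 4, 5, 6, 7} must be used), so A = 6.
Among the 4 still-open variables, 7 fits only F (and all 4 values in {3, 4, 5, 7} must be used), so F = 7.
The 3 still-open variables together cover exactly {3, 4, 5} — 3 values for 3 variables — and 3 appears only in E's list, so E = 3.
No further eliminations apply; B can still be any of 4, 5.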